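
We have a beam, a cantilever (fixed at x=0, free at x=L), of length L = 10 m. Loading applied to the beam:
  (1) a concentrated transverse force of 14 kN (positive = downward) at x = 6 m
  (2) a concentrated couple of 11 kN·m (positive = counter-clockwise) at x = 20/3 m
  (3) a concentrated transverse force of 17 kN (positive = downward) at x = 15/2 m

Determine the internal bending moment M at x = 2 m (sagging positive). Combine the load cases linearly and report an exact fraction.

M(2) = -277/2 kN·m

Load 1 — point force P=14 kN at a=6 m (b=L-a=4):
  M_1 = -P(a-x)  [x≤a] = -14·(6-2) = -56 kN·m
Load 2 — applied couple M₀=11 kN·m at a=20/3 m (b=L-a=10/3):
  M_2 = M₀  [x≤a] = 11 = 11 kN·m
Load 3 — point force P=17 kN at a=15/2 m (b=L-a=5/2):
  M_3 = -P(a-x)  [x≤a] = -17·((15/2)-2) = -187/2 kN·m
Superposition: M = Σ M_i = -277/2 kN·m ≈ -138.500000 kN·m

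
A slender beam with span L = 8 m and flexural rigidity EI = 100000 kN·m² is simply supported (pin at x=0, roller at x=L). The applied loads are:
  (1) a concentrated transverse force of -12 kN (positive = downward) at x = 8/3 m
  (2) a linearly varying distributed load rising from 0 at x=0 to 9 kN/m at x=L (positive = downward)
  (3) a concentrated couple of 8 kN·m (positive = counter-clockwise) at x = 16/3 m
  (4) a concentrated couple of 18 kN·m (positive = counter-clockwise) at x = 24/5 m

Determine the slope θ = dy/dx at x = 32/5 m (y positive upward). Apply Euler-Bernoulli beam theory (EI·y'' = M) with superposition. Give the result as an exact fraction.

θ(32/5) = 114637/210937500 rad

Load 1 — point force P=-12 kN at a=8/3 m (b=L-a=16/3):
  θ_1 = -Pa(2L²-6Lx+3x²+a²)/(6LEI)  [x>a] = -(-12)·(8/3)·(2·8²-6·8·(32/5)+3·(32/5)²+(8/3)²)/(6·8·100000) = -692/2109375 rad
Load 2 — triangular load w₀=9 kN/m (0→w₀ over full span):
  θ_2 = -w₀(7L⁴-30L²x²+15x⁴)/(360LEI) = -9·(7·8⁴-30·8²·(32/5)²+15·(32/5)⁴)/(360·8·100000) = 1514/1953125 rad
Load 3 — applied couple M₀=8 kN·m at a=16/3 m (b=L-a=8/3):
  θ_3 = (M₀x²/(2L)-M₀(x-a)+C₁)/EI  [x>a] with C₁=M₀(3b²-L²)/(6L)=-64/9 = (8·(32/5)²/(2·8)-8·((32/5)-(16/3))+(-64/9))/100000 = 34/703125 rad
Load 4 — applied couple M₀=18 kN·m at a=24/5 m (b=L-a=16/5):
  θ_4 = (M₀x²/(2L)-M₀(x-a)+C₁)/EI  [x>a] with C₁=M₀(3b²-L²)/(6L)=-312/25 = (18·(32/5)²/(2·8)-18·((32/5)-(24/5))+(-312/25))/100000 = 3/62500 rad
Superposition: θ = Σ θ_i = 114637/210937500 rad ≈ 0.000543 rad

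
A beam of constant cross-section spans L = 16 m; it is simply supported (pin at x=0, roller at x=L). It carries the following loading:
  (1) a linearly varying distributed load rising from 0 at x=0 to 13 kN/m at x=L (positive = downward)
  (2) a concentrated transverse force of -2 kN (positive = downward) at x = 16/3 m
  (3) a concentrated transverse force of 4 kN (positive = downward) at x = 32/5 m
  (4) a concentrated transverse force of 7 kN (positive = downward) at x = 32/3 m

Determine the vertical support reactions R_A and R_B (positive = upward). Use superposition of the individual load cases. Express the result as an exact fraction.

Load 1 — triangular load w₀=13 kN/m (0→w₀ over full span):
  R_A = w₀L/6 = 13·16/6 = 104/3 kN
  R_B = w₀L/3 = 13·16/3 = 208/3 kN
Load 2 — point force P=-2 kN at a=16/3 m (b=L-a=32/3):
  R_A = Pb/L = (-2)·(32/3)/16 = -4/3 kN
  R_B = Pa/L = (-2)·(16/3)/16 = -2/3 kN
Load 3 — point force P=4 kN at a=32/5 m (b=L-a=48/5):
  R_A = Pb/L = 4·(48/5)/16 = 12/5 kN
  R_B = Pa/L = 4·(32/5)/16 = 8/5 kN
Load 4 — point force P=7 kN at a=32/3 m (b=L-a=16/3):
  R_A = Pb/L = 7·(16/3)/16 = 7/3 kN
  R_B = Pa/L = 7·(32/3)/16 = 14/3 kN
Superposition: R_A = 571/15 kN, R_B = 1124/15 kN

R_A = 571/15 kN, R_B = 1124/15 kN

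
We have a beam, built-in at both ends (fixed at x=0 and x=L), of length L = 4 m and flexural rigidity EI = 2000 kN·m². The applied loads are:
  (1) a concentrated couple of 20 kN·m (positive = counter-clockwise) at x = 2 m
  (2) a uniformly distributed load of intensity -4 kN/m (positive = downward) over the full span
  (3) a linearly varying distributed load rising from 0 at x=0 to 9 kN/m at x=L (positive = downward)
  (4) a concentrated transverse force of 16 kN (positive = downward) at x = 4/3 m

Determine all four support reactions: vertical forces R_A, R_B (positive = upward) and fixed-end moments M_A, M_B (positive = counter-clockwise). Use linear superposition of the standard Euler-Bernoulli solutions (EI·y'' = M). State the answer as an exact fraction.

R_A = 4523/270 kN, M_A = 1883/135 kN·m, R_B = 337/270 kN, M_B = -217/135 kN·m

Load 1 — applied couple M₀=20 kN·m at a=2 m (b=L-a=2):
  R_A = 6M₀ab/L³ = 6·20·2·2/4³ = 15/2 kN
  M_A = M₀b(2a-b)/L² = 20·2·(2·2-2)/4² = 5 kN·m
  R_B = -6M₀ab/L³ = -6·20·2·2/4³ = -15/2 kN
  M_B = M₀a(2b-a)/L² = 20·2·(2·2-2)/4² = 5 kN·m
Load 2 — uniform load w=-4 kN/m over full span:
  R_A = wL/2 = (-4)·4/2 = -8 kN
  M_A = wL²/12 = (-4)·4²/12 = -16/3 kN·m
  R_B = wL/2 = (-4)·4/2 = -8 kN
  M_B = -wL²/12 = -(-4)·4²/12 = 16/3 kN·m
Load 3 — triangular load w₀=9 kN/m (0→w₀ over full span):
  R_A = 3w₀L/20 = 3·9·4/20 = 27/5 kN
  M_A = w₀L²/30 = 9·4²/30 = 24/5 kN·m
  R_B = 7w₀L/20 = 7·9·4/20 = 63/5 kN
  M_B = -w₀L²/20 = -9·4²/20 = -36/5 kN·m
Load 4 — point force P=16 kN at a=4/3 m (b=L-a=8/3):
  R_A = Pb²(3a+b)/L³ = 16·(8/3)²·(3·(4/3)+(8/3))/4³ = 320/27 kN
  M_A = Pab²/L² = 16·(4/3)·(8/3)²/4² = 256/27 kN·m
  R_B = Pa²(a+3b)/L³ = 16·(4/3)²·((4/3)+3·(8/3))/4³ = 112/27 kN
  M_B = -Pa²b/L² = -16·(4/3)²·(8/3)/4² = -128/27 kN·m
Superposition: R_A = 4523/270 kN, M_A = 1883/135 kN·m, R_B = 337/270 kN, M_B = -217/135 kN·m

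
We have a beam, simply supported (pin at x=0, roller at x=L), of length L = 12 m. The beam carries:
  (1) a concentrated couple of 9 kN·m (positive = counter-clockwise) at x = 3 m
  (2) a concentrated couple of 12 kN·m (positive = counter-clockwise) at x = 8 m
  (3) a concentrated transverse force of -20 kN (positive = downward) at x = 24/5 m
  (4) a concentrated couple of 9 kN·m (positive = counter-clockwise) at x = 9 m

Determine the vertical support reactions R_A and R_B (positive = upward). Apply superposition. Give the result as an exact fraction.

Load 1 — applied couple M₀=9 kN·m at a=3 m (b=L-a=9):
  R_A = M₀/L = 9/12 = 3/4 kN
  R_B = -M₀/L = -9/12 = -3/4 kN
Load 2 — applied couple M₀=12 kN·m at a=8 m (b=L-a=4):
  R_A = M₀/L = 12/12 = 1 kN
  R_B = -M₀/L = -12/12 = -1 kN
Load 3 — point force P=-20 kN at a=24/5 m (b=L-a=36/5):
  R_A = Pb/L = (-20)·(36/5)/12 = -12 kN
  R_B = Pa/L = (-20)·(24/5)/12 = -8 kN
Load 4 — applied couple M₀=9 kN·m at a=9 m (b=L-a=3):
  R_A = M₀/L = 9/12 = 3/4 kN
  R_B = -M₀/L = -9/12 = -3/4 kN
Superposition: R_A = -19/2 kN, R_B = -21/2 kN

R_A = -19/2 kN, R_B = -21/2 kN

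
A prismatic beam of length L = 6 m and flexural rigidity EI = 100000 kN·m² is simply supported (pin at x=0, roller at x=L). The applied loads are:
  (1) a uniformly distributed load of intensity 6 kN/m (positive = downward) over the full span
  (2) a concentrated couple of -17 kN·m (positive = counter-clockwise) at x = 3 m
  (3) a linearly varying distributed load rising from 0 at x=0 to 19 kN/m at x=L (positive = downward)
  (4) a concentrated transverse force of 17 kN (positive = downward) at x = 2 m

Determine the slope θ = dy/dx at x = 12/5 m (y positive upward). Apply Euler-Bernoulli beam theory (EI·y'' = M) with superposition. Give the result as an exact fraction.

Load 1 — uniform load w=6 kN/m over full span:
  θ_1 = -w(L³-6Lx²+4x³)/(24EI) = -6·(6³-6·6·(12/5)²+4·(12/5)³)/(24·100000) = -999/6250000 rad
Load 2 — applied couple M₀=-17 kN·m at a=3 m (b=L-a=3):
  θ_2 = (M₀x²/(2L)+C₁)/EI  [x≤a] with C₁=M₀(3b²-L²)/(6L)=17/4 = ((-17)·(12/5)²/(2·6)+(17/4))/100000 = -391/10000000 rad
Load 3 — triangular load w₀=19 kN/m (0→w₀ over full span):
  θ_3 = -w₀(7L⁴-30L²x²+15x⁴)/(360LEI) = -19·(7·6⁴-30·6²·(12/5)²+15·(12/5)⁴)/(360·6·100000) = -18411/62500000 rad
Load 4 — point force P=17 kN at a=2 m (b=L-a=4):
  θ_4 = -Pa(2L²-6Lx+3x²+a²)/(6LEI)  [x>a] = -17·2·(2·6²-6·6·(12/5)+3·(12/5)²+2²)/(6·6·100000) = -731/11250000 rad
Superposition: θ = Σ θ_i = -1256611/2250000000 rad ≈ -0.000558 rad

θ(12/5) = -1256611/2250000000 rad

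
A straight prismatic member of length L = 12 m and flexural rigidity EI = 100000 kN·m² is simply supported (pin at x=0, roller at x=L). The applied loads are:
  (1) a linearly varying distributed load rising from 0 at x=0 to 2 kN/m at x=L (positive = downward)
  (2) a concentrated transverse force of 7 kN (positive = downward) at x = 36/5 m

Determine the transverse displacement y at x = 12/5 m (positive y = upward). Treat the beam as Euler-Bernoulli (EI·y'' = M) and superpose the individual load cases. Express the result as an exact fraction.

y(12/5) = -137304/48828125 m

Load 1 — triangular load w₀=2 kN/m (0→w₀ over full span):
  y_1 = -w₀x(7L⁴-10L²x²+3x⁴)/(360LEI) = -2·(12/5)·(7·12⁴-10·12²·(12/5)²+3·(12/5)⁴)/(360·12·100000) = -74304/48828125 m
Load 2 — point force P=7 kN at a=36/5 m (b=L-a=24/5):
  y_2 = -Pbx(L²-b²-x²)/(6LEI)  [x≤a] = -7·(24/5)·(12/5)·(12²-(24/5)²-(12/5)²)/(6·12·100000) = -504/390625 m
Superposition: y = Σ y_i = -137304/48828125 m ≈ -0.002812 m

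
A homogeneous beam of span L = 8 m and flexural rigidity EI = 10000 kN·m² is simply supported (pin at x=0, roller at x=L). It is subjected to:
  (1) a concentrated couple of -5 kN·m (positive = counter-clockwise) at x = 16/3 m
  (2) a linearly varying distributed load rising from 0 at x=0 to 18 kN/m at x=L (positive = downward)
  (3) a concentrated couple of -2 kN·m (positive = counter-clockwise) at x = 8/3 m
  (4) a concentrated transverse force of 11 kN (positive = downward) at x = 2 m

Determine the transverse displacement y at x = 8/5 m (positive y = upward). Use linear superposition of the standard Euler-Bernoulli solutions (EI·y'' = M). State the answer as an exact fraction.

Load 1 — applied couple M₀=-5 kN·m at a=16/3 m (b=L-a=8/3):
  y_1 = (M₀x³/(6L)+C₁x)/EI  [x≤a] with C₁=M₀(3b²-L²)/(6L)=40/9 = ((-5)·(8/5)³/(6·8)+(40/9)·(8/5))/10000 = 94/140625 m
Load 2 — triangular load w₀=18 kN/m (0→w₀ over full span):
  y_2 = -w₀x(7L⁴-10L²x²+3x⁴)/(360LEI) = -18·(8/5)·(7·8⁴-10·8²·(8/5)²+3·(8/5)⁴)/(360·8·10000) = -264192/9765625 m
Load 3 — applied couple M₀=-2 kN·m at a=8/3 m (b=L-a=16/3):
  y_3 = (M₀x³/(6L)+C₁x)/EI  [x≤a] with C₁=M₀(3b²-L²)/(6L)=-8/9 = ((-2)·(8/5)³/(6·8)+(-8/9)·(8/5))/10000 = -112/703125 m
Load 4 — point force P=11 kN at a=2 m (b=L-a=6):
  y_4 = -Pbx(L²-b²-x²)/(6LEI)  [x≤a] = -11·6·(8/5)·(8²-6²-(8/5)²)/(6·8·10000) = -1749/312500 m
Superposition: y = Σ y_i = -11299537/351562500 m ≈ -0.032141 m

y(8/5) = -11299537/351562500 m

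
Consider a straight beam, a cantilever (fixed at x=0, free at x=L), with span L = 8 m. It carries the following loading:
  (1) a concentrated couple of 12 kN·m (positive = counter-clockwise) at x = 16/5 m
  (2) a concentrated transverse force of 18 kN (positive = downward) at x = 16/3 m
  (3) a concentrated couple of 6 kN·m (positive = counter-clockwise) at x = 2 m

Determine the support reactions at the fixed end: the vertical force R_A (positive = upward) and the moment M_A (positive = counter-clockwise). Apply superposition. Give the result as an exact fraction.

Load 1 — applied couple M₀=12 kN·m at a=16/5 m (b=L-a=24/5):
  R_A = 0 kN
  M_A = -M₀ = -12 kN·m
Load 2 — point force P=18 kN at a=16/3 m (b=L-a=8/3):
  R_A = P = 18 kN
  M_A = Pa = 18·(16/3) = 96 kN·m
Load 3 — applied couple M₀=6 kN·m at a=2 m (b=L-a=6):
  R_A = 0 kN
  M_A = -M₀ = -6 kN·m
Superposition: R_A = 18 kN, M_A = 78 kN·m

R_A = 18 kN, M_A = 78 kN·m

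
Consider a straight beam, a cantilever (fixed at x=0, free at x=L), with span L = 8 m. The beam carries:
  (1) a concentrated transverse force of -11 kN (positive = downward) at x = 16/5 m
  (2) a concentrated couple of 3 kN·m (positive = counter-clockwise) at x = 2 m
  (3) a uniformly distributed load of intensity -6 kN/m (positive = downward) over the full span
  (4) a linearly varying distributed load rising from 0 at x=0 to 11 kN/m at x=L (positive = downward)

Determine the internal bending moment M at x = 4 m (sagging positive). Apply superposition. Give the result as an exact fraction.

Load 1 — point force P=-11 kN at a=16/5 m (b=L-a=24/5):
  M_1 = 0  [x>a] = 0 kN·m
Load 2 — applied couple M₀=3 kN·m at a=2 m (b=L-a=6):
  M_2 = 0  [x>a] = 0 kN·m
Load 3 — uniform load w=-6 kN/m over full span:
  M_3 = -w(L-x)²/2 = -(-6)·(8-4)²/2 = 48 kN·m
Load 4 — triangular load w₀=11 kN/m (0→w₀ over full span):
  M_4 = w₀Lx/2 - w₀L²/3 - w₀x³/(6L) = 11·8·4/2 - 11·8²/3 - 11·4³/(6·8) = -220/3 kN·m
Superposition: M = Σ M_i = -76/3 kN·m ≈ -25.333333 kN·m

M(4) = -76/3 kN·m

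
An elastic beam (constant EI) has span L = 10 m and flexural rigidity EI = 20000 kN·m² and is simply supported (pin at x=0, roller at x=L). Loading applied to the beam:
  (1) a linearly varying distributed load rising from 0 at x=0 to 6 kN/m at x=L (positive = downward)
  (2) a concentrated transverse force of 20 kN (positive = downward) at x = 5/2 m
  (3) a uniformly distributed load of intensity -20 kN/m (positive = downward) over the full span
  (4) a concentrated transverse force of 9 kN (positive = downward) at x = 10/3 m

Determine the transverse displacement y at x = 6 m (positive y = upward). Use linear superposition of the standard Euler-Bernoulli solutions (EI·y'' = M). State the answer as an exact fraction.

y(6) = 763279/9000000 m

Load 1 — triangular load w₀=6 kN/m (0→w₀ over full span):
  y_1 = -w₀x(7L⁴-10L²x²+3x⁴)/(360LEI) = -6·6·(7·10⁴-10·10²·6²+3·6⁴)/(360·10·20000) = -296/15625 m
Load 2 — point force P=20 kN at a=5/2 m (b=L-a=15/2):
  y_2 = -Pa(L-x)(2Lx-a²-x²)/(6LEI)  [x>a] = -20·(5/2)·(10-6)·(2·10·6-(5/2)²-6²)/(6·10·20000) = -311/24000 m
Load 3 — uniform load w=-20 kN/m over full span:
  y_3 = -wx(L³-2Lx²+x³)/(24EI) = -(-20)·6·(10³-2·10·6²+6³)/(24·20000) = 31/250 m
Load 4 — point force P=9 kN at a=10/3 m (b=L-a=20/3):
  y_4 = -Pa(L-x)(2Lx-a²-x²)/(6LEI)  [x>a] = -9·(10/3)·(10-6)·(2·10·6-(10/3)²-6²)/(6·10·20000) = -41/5625 m
Superposition: y = Σ y_i = 763279/9000000 m ≈ 0.084809 m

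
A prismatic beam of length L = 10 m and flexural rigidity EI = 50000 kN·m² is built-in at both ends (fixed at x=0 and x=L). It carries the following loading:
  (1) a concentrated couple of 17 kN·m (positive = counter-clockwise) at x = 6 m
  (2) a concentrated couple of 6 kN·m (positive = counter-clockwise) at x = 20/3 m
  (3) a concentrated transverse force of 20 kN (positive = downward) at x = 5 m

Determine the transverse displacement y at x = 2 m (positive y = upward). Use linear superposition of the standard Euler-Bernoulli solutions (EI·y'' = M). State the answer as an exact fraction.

Load 1 — applied couple M₀=17 kN·m at a=6 m (b=L-a=4):
  y_1 = (R_Ax³/6 - M_Ax²/2)/EI  [x≤a] with R_A=306/125, M_A=136/25 = ((306/125)·2³/6 - (136/25)·2²/2)/50000 = -119/781250 m
Load 2 — applied couple M₀=6 kN·m at a=20/3 m (b=L-a=10/3):
  y_2 = (R_Ax³/6 - M_Ax²/2)/EI  [x≤a] with R_A=4/5, M_A=2 = ((4/5)·2³/6 - 2·2²/2)/50000 = -11/187500 m
Load 3 — point force P=20 kN at a=5 m (b=L-a=5):
  y_3 = -Pb²x²(3aL-(3a+b)x)/(6L³EI)  [x≤a] = -20·5²·2²·(3·5·10-(3·5+5)·2)/(6·10³·50000) = -11/15000 m
Superposition: y = Σ y_i = -2951/3125000 m ≈ -0.000944 m

y(2) = -2951/3125000 m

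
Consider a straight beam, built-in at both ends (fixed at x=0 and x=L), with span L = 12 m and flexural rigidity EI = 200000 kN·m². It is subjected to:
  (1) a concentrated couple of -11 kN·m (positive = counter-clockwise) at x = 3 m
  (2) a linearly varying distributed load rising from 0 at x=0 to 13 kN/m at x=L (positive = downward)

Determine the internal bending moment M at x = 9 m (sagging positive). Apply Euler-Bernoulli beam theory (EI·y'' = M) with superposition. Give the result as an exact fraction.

Load 1 — applied couple M₀=-11 kN·m at a=3 m (b=L-a=9):
  M_1 = R_Ax - M_A - M₀  [x>a] with R_A=-33/32, M_A=33/16 = (-33/32)·9 - (33/16) - (-11) = -11/32 kN·m
Load 2 — triangular load w₀=13 kN/m (0→w₀ over full span):
  M_2 = 3w₀Lx/20 - w₀L²/30 - w₀x³/(6L) = 3·13·12·9/20 - 13·12²/30 - 13·9³/(6·12) = 663/40 kN·m
Superposition: M = Σ M_i = 2597/160 kN·m ≈ 16.231250 kN·m

M(9) = 2597/160 kN·m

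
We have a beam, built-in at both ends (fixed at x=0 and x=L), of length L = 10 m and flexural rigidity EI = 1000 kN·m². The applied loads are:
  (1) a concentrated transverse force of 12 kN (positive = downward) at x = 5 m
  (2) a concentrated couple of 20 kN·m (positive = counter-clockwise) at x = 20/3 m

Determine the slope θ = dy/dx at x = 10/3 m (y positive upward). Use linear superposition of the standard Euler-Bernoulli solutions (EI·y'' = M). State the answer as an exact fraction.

θ(10/3) = -13/540 rad

Load 1 — point force P=12 kN at a=5 m (b=L-a=5):
  θ_1 = -Pb²x(2aL-(3a+b)x)/(2L³EI)  [x≤a] = -12·5²·(10/3)·(2·5·10-(3·5+5)·(10/3))/(2·10³·1000) = -1/60 rad
Load 2 — applied couple M₀=20 kN·m at a=20/3 m (b=L-a=10/3):
  θ_2 = (R_Ax²/2 - M_Ax)/EI  [x≤a] with R_A=8/3, M_A=20/3 = ((8/3)·(10/3)²/2 - (20/3)·(10/3))/1000 = -1/135 rad
Superposition: θ = Σ θ_i = -13/540 rad ≈ -0.024074 rad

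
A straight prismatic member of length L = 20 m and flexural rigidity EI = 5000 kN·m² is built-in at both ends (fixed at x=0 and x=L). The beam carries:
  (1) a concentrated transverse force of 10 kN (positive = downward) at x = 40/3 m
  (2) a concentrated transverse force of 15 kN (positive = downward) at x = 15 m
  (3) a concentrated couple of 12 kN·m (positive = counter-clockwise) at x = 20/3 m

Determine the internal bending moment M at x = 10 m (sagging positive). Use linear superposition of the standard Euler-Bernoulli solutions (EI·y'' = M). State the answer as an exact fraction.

Load 1 — point force P=10 kN at a=40/3 m (b=L-a=20/3):
  M_1 = Pb²(3a+b)x/L³ - Pab²/L²  [x≤a] = 10·(20/3)²·(3·(40/3)+(20/3))·10/20³ - 10·(40/3)·(20/3)²/20² = 100/9 kN·m
Load 2 — point force P=15 kN at a=15 m (b=L-a=5):
  M_2 = Pb²(3a+b)x/L³ - Pab²/L²  [x≤a] = 15·5²·(3·15+5)·10/20³ - 15·15·5²/20² = 75/8 kN·m
Load 3 — applied couple M₀=12 kN·m at a=20/3 m (b=L-a=40/3):
  M_3 = R_Ax - M_A - M₀  [x>a] with R_A=4/5, M_A=0 = (4/5)·10 - 0 - 12 = -4 kN·m
Superposition: M = Σ M_i = 1187/72 kN·m ≈ 16.486111 kN·m

M(10) = 1187/72 kN·m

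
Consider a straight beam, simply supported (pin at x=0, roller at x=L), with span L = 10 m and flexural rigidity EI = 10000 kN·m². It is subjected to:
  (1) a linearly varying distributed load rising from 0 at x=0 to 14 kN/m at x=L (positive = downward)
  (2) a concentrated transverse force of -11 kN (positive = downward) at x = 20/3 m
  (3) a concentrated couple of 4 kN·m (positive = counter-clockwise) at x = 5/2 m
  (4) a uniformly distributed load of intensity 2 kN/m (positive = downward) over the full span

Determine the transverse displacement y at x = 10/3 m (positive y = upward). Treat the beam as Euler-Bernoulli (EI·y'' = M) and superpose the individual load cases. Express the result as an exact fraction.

Load 1 — triangular load w₀=14 kN/m (0→w₀ over full span):
  y_1 = -w₀x(7L⁴-10L²x²+3x⁴)/(360LEI) = -14·(10/3)·(7·10⁴-10·10²·(10/3)²+3·(10/3)⁴)/(360·10·10000) = -56/729 m
Load 2 — point force P=-11 kN at a=20/3 m (b=L-a=10/3):
  y_2 = -Pbx(L²-b²-x²)/(6LEI)  [x≤a] = -(-11)·(10/3)·(10/3)·(10²-(10/3)²-(10/3)²)/(6·10·10000) = 77/4860 m
Load 3 — applied couple M₀=4 kN·m at a=5/2 m (b=L-a=15/2):
  y_3 = (M₀x³/(6L)-M₀(x-a)²/2+C₁x)/EI  [x>a] with C₁=M₀(3b²-L²)/(6L)=55/12 = (4·(10/3)³/(6·10)-4·((10/3)-(5/2))²/2+(55/12)·(10/3))/10000 = 53/32400 m
Load 4 — uniform load w=2 kN/m over full span:
  y_4 = -wx(L³-2Lx²+x³)/(24EI) = -2·(10/3)·(10³-2·10·(10/3)²+(10/3)³)/(24·10000) = -11/486 m
Superposition: y = Σ y_i = -23903/291600 m ≈ -0.081972 m

y(10/3) = -23903/291600 m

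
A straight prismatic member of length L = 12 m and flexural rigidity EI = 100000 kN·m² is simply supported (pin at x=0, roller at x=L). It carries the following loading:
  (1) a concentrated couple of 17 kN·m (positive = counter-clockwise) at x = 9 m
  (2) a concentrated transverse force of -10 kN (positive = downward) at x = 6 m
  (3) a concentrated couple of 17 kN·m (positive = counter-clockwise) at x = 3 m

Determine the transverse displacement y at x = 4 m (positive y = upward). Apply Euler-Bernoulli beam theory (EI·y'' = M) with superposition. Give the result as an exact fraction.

y(4) = 1121/360000 m

Load 1 — applied couple M₀=17 kN·m at a=9 m (b=L-a=3):
  y_1 = (M₀x³/(6L)+C₁x)/EI  [x≤a] with C₁=M₀(3b²-L²)/(6L)=-221/8 = (17·4³/(6·12)+(-221/8)·4)/100000 = -1717/1800000 m
Load 2 — point force P=-10 kN at a=6 m (b=L-a=6):
  y_2 = -Pbx(L²-b²-x²)/(6LEI)  [x≤a] = -(-10)·6·4·(12²-6²-4²)/(6·12·100000) = 23/7500 m
Load 3 — applied couple M₀=17 kN·m at a=3 m (b=L-a=9):
  y_3 = (M₀x³/(6L)-M₀(x-a)²/2+C₁x)/EI  [x>a] with C₁=M₀(3b²-L²)/(6L)=187/8 = (17·4³/(6·12)-17·(4-3)²/2+(187/8)·4)/100000 = 901/900000 m
Superposition: y = Σ y_i = 1121/360000 m ≈ 0.003114 m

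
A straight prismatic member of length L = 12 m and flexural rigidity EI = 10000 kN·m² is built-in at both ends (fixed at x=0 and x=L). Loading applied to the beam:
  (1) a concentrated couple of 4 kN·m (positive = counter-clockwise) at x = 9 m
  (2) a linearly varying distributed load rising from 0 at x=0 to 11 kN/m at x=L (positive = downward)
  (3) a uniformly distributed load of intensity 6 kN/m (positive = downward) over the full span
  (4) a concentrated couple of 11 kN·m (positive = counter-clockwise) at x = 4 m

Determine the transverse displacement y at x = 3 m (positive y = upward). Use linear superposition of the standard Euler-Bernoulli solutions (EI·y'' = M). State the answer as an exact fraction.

Load 1 — applied couple M₀=4 kN·m at a=9 m (b=L-a=3):
  y_1 = (R_Ax³/6 - M_Ax²/2)/EI  [x≤a] with R_A=3/8, M_A=5/4 = ((3/8)·3³/6 - (5/4)·3²/2)/10000 = -63/160000 m
Load 2 — triangular load w₀=11 kN/m (0→w₀ over full span):
  y_2 = -w₀x²(L-x)²(x+2L)/(120LEI) = -11·3²·(12-3)²·(3+2·12)/(120·12·10000) = -24057/1600000 m
Load 3 — uniform load w=6 kN/m over full span:
  y_3 = -wx²(L-x)²/(24EI) = -6·3²·(12-3)²/(24·10000) = -729/40000 m
Load 4 — applied couple M₀=11 kN·m at a=4 m (b=L-a=8):
  y_4 = (R_Ax³/6 - M_Ax²/2)/EI  [x≤a] with R_A=11/9, M_A=0 = ((11/9)·3³/6 - 0·3²/2)/10000 = 11/20000 m
Superposition: y = Σ y_i = -52967/1600000 m ≈ -0.033104 m

y(3) = -52967/1600000 m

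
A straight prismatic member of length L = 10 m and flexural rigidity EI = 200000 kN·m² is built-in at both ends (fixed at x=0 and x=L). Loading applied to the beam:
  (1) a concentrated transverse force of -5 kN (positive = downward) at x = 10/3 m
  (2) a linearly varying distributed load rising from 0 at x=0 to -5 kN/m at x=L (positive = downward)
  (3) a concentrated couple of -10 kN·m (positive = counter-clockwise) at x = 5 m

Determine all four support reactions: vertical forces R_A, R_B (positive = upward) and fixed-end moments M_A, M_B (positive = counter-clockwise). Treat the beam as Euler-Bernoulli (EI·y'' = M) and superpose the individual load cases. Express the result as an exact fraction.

Load 1 — point force P=-5 kN at a=10/3 m (b=L-a=20/3):
  R_A = Pb²(3a+b)/L³ = (-5)·(20/3)²·(3·(10/3)+(20/3))/10³ = -100/27 kN
  M_A = Pab²/L² = (-5)·(10/3)·(20/3)²/10² = -200/27 kN·m
  R_B = Pa²(a+3b)/L³ = (-5)·(10/3)²·((10/3)+3·(20/3))/10³ = -35/27 kN
  M_B = -Pa²b/L² = -(-5)·(10/3)²·(20/3)/10² = 100/27 kN·m
Load 2 — triangular load w₀=-5 kN/m (0→w₀ over full span):
  R_A = 3w₀L/20 = 3·(-5)·10/20 = -15/2 kN
  M_A = w₀L²/30 = (-5)·10²/30 = -50/3 kN·m
  R_B = 7w₀L/20 = 7·(-5)·10/20 = -35/2 kN
  M_B = -w₀L²/20 = -(-5)·10²/20 = 25 kN·m
Load 3 — applied couple M₀=-10 kN·m at a=5 m (b=L-a=5):
  R_A = 6M₀ab/L³ = 6·(-10)·5·5/10³ = -3/2 kN
  M_A = M₀b(2a-b)/L² = (-10)·5·(2·5-5)/10² = -5/2 kN·m
  R_B = -6M₀ab/L³ = -6·(-10)·5·5/10³ = 3/2 kN
  M_B = M₀a(2b-a)/L² = (-10)·5·(2·5-5)/10² = -5/2 kN·m
Superposition: R_A = -343/27 kN, M_A = -1435/54 kN·m, R_B = -467/27 kN, M_B = 1415/54 kN·m

R_A = -343/27 kN, M_A = -1435/54 kN·m, R_B = -467/27 kN, M_B = 1415/54 kN·m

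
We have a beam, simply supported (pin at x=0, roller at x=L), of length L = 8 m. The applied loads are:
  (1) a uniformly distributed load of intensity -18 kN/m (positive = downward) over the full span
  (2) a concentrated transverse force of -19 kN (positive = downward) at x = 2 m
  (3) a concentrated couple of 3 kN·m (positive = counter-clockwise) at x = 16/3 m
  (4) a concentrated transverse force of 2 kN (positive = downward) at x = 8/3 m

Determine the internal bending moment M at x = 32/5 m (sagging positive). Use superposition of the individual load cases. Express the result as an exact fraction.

M(32/5) = -7447/75 kN·m

Load 1 — uniform load w=-18 kN/m over full span:
  M_1 = wx(L-x)/2 = (-18)·(32/5)·(8-(32/5))/2 = -2304/25 kN·m
Load 2 — point force P=-19 kN at a=2 m (b=L-a=6):
  M_2 = Pa(L-x)/L  [x>a] = (-19)·2·(8-(32/5))/8 = -38/5 kN·m
Load 3 — applied couple M₀=3 kN·m at a=16/3 m (b=L-a=8/3):
  M_3 = M₀x/L - M₀  [x>a] = 3·(32/5)/8 - 3 = -3/5 kN·m
Load 4 — point force P=2 kN at a=8/3 m (b=L-a=16/3):
  M_4 = Pa(L-x)/L  [x>a] = 2·(8/3)·(8-(32/5))/8 = 16/15 kN·m
Superposition: M = Σ M_i = -7447/75 kN·m ≈ -99.293333 kN·m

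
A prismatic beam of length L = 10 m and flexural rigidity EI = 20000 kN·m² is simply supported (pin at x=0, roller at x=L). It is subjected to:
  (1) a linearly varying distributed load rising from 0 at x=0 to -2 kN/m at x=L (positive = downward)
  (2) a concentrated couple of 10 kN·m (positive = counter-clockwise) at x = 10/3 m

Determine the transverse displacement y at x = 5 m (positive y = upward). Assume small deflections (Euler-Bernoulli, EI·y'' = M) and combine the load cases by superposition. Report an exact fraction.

Load 1 — triangular load w₀=-2 kN/m (0→w₀ over full span):
  y_1 = -w₀x(7L⁴-10L²x²+3x⁴)/(360LEI) = -(-2)·5·(7·10⁴-10·10²·5²+3·5⁴)/(360·10·20000) = 5/768 m
Load 2 — applied couple M₀=10 kN·m at a=10/3 m (b=L-a=20/3):
  y_2 = (M₀x³/(6L)-M₀(x-a)²/2+C₁x)/EI  [x>a] with C₁=M₀(3b²-L²)/(6L)=50/9 = (10·5³/(6·10)-10·(5-(10/3))²/2+(50/9)·5)/20000 = 1/576 m
Superposition: y = Σ y_i = 19/2304 m ≈ 0.008247 m

y(5) = 19/2304 m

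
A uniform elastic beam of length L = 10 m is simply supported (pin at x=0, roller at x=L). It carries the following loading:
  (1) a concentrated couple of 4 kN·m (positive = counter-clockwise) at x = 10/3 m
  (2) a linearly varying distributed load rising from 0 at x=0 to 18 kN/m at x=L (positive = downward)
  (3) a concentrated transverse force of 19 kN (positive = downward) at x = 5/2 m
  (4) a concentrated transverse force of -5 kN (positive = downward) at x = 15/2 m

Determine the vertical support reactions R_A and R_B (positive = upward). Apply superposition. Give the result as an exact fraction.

Load 1 — applied couple M₀=4 kN·m at a=10/3 m (b=L-a=20/3):
  R_A = M₀/L = 4/10 = 2/5 kN
  R_B = -M₀/L = -4/10 = -2/5 kN
Load 2 — triangular load w₀=18 kN/m (0→w₀ over full span):
  R_A = w₀L/6 = 18·10/6 = 30 kN
  R_B = w₀L/3 = 18·10/3 = 60 kN
Load 3 — point force P=19 kN at a=5/2 m (b=L-a=15/2):
  R_A = Pb/L = 19·(15/2)/10 = 57/4 kN
  R_B = Pa/L = 19·(5/2)/10 = 19/4 kN
Load 4 — point force P=-5 kN at a=15/2 m (b=L-a=5/2):
  R_A = Pb/L = (-5)·(5/2)/10 = -5/4 kN
  R_B = Pa/L = (-5)·(15/2)/10 = -15/4 kN
Superposition: R_A = 217/5 kN, R_B = 303/5 kN

R_A = 217/5 kN, R_B = 303/5 kN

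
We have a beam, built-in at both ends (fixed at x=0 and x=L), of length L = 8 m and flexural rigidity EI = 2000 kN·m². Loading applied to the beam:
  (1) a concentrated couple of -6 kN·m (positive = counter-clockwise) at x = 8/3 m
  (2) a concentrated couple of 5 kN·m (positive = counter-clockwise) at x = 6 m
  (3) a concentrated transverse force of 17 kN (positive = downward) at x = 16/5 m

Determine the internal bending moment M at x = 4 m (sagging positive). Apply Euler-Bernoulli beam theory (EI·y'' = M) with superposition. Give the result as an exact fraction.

Load 1 — applied couple M₀=-6 kN·m at a=8/3 m (b=L-a=16/3):
  M_1 = R_Ax - M_A - M₀  [x>a] with R_A=-1, M_A=0 = (-1)·4 - 0 - (-6) = 2 kN·m
Load 2 — applied couple M₀=5 kN·m at a=6 m (b=L-a=2):
  M_2 = R_Ax - M_A  [x≤a] with R_A=45/64, M_A=25/16 = (45/64)·4 - (25/16) = 5/4 kN·m
Load 3 — point force P=17 kN at a=16/5 m (b=L-a=24/5):
  M_3 = Pa²(a+3b)(L-x)/L³ - Pa²b/L²  [x>a] = 17·(16/5)²·((16/5)+3·(24/5))·(8-4)/8³ - 17·(16/5)²·(24/5)/8² = 272/25 kN·m
Superposition: M = Σ M_i = 1413/100 kN·m ≈ 14.130000 kN·m

M(4) = 1413/100 kN·m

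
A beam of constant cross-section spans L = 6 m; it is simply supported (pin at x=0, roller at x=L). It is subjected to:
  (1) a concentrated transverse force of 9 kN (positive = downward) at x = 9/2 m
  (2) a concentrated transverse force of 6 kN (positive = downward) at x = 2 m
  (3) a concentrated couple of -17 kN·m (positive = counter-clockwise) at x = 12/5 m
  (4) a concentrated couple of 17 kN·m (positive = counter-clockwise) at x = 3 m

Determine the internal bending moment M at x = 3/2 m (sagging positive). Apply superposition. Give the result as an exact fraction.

M(3/2) = 75/8 kN·m

Load 1 — point force P=9 kN at a=9/2 m (b=L-a=3/2):
  M_1 = Pbx/L  [x≤a] = 9·(3/2)·(3/2)/6 = 27/8 kN·m
Load 2 — point force P=6 kN at a=2 m (b=L-a=4):
  M_2 = Pbx/L  [x≤a] = 6·4·(3/2)/6 = 6 kN·m
Load 3 — applied couple M₀=-17 kN·m at a=12/5 m (b=L-a=18/5):
  M_3 = M₀x/L  [x≤a] = (-17)·(3/2)/6 = -17/4 kN·m
Load 4 — applied couple M₀=17 kN·m at a=3 m (b=L-a=3):
  M_4 = M₀x/L  [x≤a] = 17·(3/2)/6 = 17/4 kN·m
Superposition: M = Σ M_i = 75/8 kN·m ≈ 9.375000 kN·m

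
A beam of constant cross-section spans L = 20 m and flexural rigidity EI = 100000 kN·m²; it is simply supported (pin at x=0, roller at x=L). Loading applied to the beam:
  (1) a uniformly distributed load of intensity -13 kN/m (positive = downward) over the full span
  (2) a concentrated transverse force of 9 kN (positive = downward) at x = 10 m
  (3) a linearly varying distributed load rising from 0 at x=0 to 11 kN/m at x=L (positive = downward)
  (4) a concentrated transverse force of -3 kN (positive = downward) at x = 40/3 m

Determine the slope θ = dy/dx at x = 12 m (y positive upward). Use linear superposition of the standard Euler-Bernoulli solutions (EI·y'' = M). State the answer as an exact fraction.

θ(12) = -102697/13500000 rad

Load 1 — uniform load w=-13 kN/m over full span:
  θ_1 = -w(L³-6Lx²+4x³)/(24EI) = -(-13)·(20³-6·20·12²+4·12³)/(24·100000) = -481/37500 rad
Load 2 — point force P=9 kN at a=10 m (b=L-a=10):
  θ_2 = -Pa(2L²-6Lx+3x²+a²)/(6LEI)  [x>a] = -9·10·(2·20²-6·20·12+3·12²+10²)/(6·20·100000) = 81/100000 rad
Load 3 — triangular load w₀=11 kN/m (0→w₀ over full span):
  θ_3 = -w₀(7L⁴-30L²x²+15x⁴)/(360LEI) = -11·(7·20⁴-30·20²·12²+15·12⁴)/(360·20·100000) = 638/140625 rad
Load 4 — point force P=-3 kN at a=40/3 m (b=L-a=20/3):
  θ_4 = -Pb(L²-b²-3x²)/(6LEI)  [x≤a] = -(-3)·(20/3)·(20²-(20/3)²-3·12²)/(6·20·100000) = -43/337500 rad
Superposition: θ = Σ θ_i = -102697/13500000 rad ≈ -0.007607 rad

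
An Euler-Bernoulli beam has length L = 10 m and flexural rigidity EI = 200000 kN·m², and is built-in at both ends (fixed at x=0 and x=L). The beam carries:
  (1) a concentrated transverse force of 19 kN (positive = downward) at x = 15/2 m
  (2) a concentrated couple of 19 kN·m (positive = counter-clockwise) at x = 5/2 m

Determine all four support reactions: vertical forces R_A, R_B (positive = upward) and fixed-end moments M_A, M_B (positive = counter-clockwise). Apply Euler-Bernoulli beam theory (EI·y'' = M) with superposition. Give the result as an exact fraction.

Load 1 — point force P=19 kN at a=15/2 m (b=L-a=5/2):
  R_A = Pb²(3a+b)/L³ = 19·(5/2)²·(3·(15/2)+(5/2))/10³ = 95/32 kN
  M_A = Pab²/L² = 19·(15/2)·(5/2)²/10² = 285/32 kN·m
  R_B = Pa²(a+3b)/L³ = 19·(15/2)²·((15/2)+3·(5/2))/10³ = 513/32 kN
  M_B = -Pa²b/L² = -19·(15/2)²·(5/2)/10² = -855/32 kN·m
Load 2 — applied couple M₀=19 kN·m at a=5/2 m (b=L-a=15/2):
  R_A = 6M₀ab/L³ = 6·19·(5/2)·(15/2)/10³ = 171/80 kN
  M_A = M₀b(2a-b)/L² = 19·(15/2)·(2·(5/2)-(15/2))/10² = -57/16 kN·m
  R_B = -6M₀ab/L³ = -6·19·(5/2)·(15/2)/10³ = -171/80 kN
  M_B = M₀a(2b-a)/L² = 19·(5/2)·(2·(15/2)-(5/2))/10² = 95/16 kN·m
Superposition: R_A = 817/160 kN, M_A = 171/32 kN·m, R_B = 2223/160 kN, M_B = -665/32 kN·m

R_A = 817/160 kN, M_A = 171/32 kN·m, R_B = 2223/160 kN, M_B = -665/32 kN·m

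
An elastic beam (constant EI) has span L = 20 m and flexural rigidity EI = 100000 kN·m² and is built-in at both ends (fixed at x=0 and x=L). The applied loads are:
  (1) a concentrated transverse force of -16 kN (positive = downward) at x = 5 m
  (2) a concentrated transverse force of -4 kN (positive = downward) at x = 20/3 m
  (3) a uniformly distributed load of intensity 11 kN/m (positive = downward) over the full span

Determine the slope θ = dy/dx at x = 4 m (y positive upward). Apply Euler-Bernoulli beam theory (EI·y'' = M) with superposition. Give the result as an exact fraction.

θ(4) = -2053/337500 rad

Load 1 — point force P=-16 kN at a=5 m (b=L-a=15):
  θ_1 = -Pb²x(2aL-(3a+b)x)/(2L³EI)  [x≤a] = -(-16)·15²·4·(2·5·20-(3·5+15)·4)/(2·20³·100000) = 9/12500 rad
Load 2 — point force P=-4 kN at a=20/3 m (b=L-a=40/3):
  θ_2 = -Pb²x(2aL-(3a+b)x)/(2L³EI)  [x≤a] = -(-4)·(40/3)²·4·(2·(20/3)·20-(3·(20/3)+(40/3))·4)/(2·20³·100000) = 4/16875 rad
Load 3 — uniform load w=11 kN/m over full span:
  θ_3 = -wx(L-x)(L-2x)/(12EI) = -11·4·(20-4)·(20-2·4)/(12·100000) = -22/3125 rad
Superposition: θ = Σ θ_i = -2053/337500 rad ≈ -0.006083 rad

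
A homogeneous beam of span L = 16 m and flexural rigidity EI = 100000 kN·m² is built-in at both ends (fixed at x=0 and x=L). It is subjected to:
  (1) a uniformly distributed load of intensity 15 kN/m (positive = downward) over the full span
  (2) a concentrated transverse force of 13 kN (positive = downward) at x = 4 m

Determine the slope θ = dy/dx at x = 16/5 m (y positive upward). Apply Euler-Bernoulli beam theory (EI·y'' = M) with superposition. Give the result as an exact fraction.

θ(16/5) = -1653/312500 rad

Load 1 — uniform load w=15 kN/m over full span:
  θ_1 = -wx(L-x)(L-2x)/(12EI) = -15·(16/5)·(16-(16/5))·(16-2·(16/5))/(12·100000) = -384/78125 rad
Load 2 — point force P=13 kN at a=4 m (b=L-a=12):
  θ_2 = -Pb²x(2aL-(3a+b)x)/(2L³EI)  [x≤a] = -13·12²·(16/5)·(2·4·16-(3·4+12)·(16/5))/(2·16³·100000) = -117/312500 rad
Superposition: θ = Σ θ_i = -1653/312500 rad ≈ -0.005290 rad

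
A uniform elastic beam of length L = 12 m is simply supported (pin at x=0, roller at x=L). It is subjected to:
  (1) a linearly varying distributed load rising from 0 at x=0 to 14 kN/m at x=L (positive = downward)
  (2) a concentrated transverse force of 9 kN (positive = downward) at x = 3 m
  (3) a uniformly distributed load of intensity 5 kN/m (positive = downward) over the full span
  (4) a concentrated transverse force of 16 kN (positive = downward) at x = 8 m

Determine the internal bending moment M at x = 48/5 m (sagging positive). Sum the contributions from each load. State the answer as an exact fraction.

Load 1 — triangular load w₀=14 kN/m (0→w₀ over full span):
  M_1 = w₀Lx/6 - w₀x³/(6L) = 14·12·(48/5)/6 - 14·(48/5)³/(6·12) = 12096/125 kN·m
Load 2 — point force P=9 kN at a=3 m (b=L-a=9):
  M_2 = Pa(L-x)/L  [x>a] = 9·3·(12-(48/5))/12 = 27/5 kN·m
Load 3 — uniform load w=5 kN/m over full span:
  M_3 = wx(L-x)/2 = 5·(48/5)·(12-(48/5))/2 = 288/5 kN·m
Load 4 — point force P=16 kN at a=8 m (b=L-a=4):
  M_4 = Pa(L-x)/L  [x>a] = 16·8·(12-(48/5))/12 = 128/5 kN·m
Superposition: M = Σ M_i = 23171/125 kN·m ≈ 185.368000 kN·m

M(48/5) = 23171/125 kN·m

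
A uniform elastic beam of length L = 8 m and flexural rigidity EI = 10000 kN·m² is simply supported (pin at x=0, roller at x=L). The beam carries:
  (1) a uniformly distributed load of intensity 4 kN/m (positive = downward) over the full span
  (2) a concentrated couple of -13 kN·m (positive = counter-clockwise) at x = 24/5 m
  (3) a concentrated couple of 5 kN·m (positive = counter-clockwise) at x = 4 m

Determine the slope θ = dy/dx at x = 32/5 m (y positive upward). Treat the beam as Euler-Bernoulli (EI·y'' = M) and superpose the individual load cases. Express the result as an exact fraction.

θ(32/5) = 23719/3750000 rad

Load 1 — uniform load w=4 kN/m over full span:
  θ_1 = -w(L³-6Lx²+4x³)/(24EI) = -4·(8³-6·8·(32/5)²+4·(32/5)³)/(24·10000) = 528/78125 rad
Load 2 — applied couple M₀=-13 kN·m at a=24/5 m (b=L-a=16/5):
  θ_2 = (M₀x²/(2L)-M₀(x-a)+C₁)/EI  [x>a] with C₁=M₀(3b²-L²)/(6L)=676/75 = ((-13)·(32/5)²/(2·8)-(-13)·((32/5)-(24/5))+(676/75))/10000 = -13/37500 rad
Load 3 — applied couple M₀=5 kN·m at a=4 m (b=L-a=4):
  θ_3 = (M₀x²/(2L)-M₀(x-a)+C₁)/EI  [x>a] with C₁=M₀(3b²-L²)/(6L)=-5/3 = (5·(32/5)²/(2·8)-5·((32/5)-4)+(-5/3))/10000 = -13/150000 rad
Superposition: θ = Σ θ_i = 23719/3750000 rad ≈ 0.006325 rad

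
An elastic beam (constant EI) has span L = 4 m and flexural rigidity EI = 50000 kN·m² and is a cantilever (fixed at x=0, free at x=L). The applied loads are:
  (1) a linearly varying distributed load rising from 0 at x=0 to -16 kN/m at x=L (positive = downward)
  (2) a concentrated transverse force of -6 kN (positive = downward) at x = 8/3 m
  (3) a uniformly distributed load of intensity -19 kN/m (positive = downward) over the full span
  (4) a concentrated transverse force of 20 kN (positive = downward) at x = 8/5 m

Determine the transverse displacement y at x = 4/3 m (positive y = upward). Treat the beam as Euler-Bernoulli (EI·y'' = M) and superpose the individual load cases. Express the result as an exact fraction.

y(4/3) = 36962/11390625 m

Load 1 — triangular load w₀=-16 kN/m (0→w₀ over full span):
  y_1 = (w₀Lx³/12-w₀L²x²/6-w₀x⁵/(120L))/EI = ((-16)·4·(4/3)³/12-(-16)·4²·(4/3)²/6-(-16)·(4/3)⁵/(120·4))/50000 = 14432/11390625 m
Load 2 — point force P=-6 kN at a=8/3 m (b=L-a=4/3):
  y_2 = -Px²(3a-x)/(6EI)  [x≤a] = -(-6)·(4/3)²·(3·(8/3)-(4/3))/(6·50000) = 4/16875 m
Load 3 — uniform load w=-19 kN/m over full span:
  y_3 = -wx²(x²-4Lx+6L²)/(24EI) = -(-19)·(4/3)²·((4/3)²-4·4·(4/3)+6·4²)/(24·50000) = 1634/759375 m
Load 4 — point force P=20 kN at a=8/5 m (b=L-a=12/5):
  y_4 = -Px²(3a-x)/(6EI)  [x≤a] = -20·(4/3)²·(3·(8/5)-(4/3))/(6·50000) = -104/253125 m
Superposition: y = Σ y_i = 36962/11390625 m ≈ 0.003245 m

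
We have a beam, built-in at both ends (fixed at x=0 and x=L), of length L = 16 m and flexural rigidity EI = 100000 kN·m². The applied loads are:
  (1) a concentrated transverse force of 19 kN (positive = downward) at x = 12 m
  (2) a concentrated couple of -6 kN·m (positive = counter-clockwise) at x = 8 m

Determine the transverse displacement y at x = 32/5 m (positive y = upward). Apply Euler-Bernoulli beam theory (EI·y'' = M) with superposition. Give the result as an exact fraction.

Load 1 — point force P=19 kN at a=12 m (b=L-a=4):
  y_1 = -Pb²x²(3aL-(3a+b)x)/(6L³EI)  [x≤a] = -19·4²·(32/5)²·(3·12·16-(3·12+4)·(32/5))/(6·16³·100000) = -76/46875 m
Load 2 — applied couple M₀=-6 kN·m at a=8 m (b=L-a=8):
  y_2 = (R_Ax³/6 - M_Ax²/2)/EI  [x≤a] with R_A=-9/16, M_A=-3/2 = ((-9/16)·(32/5)³/6 - (-3/2)·(32/5)²/2)/100000 = 24/390625 m
Superposition: y = Σ y_i = -1828/1171875 m ≈ -0.001560 m

y(32/5) = -1828/1171875 m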